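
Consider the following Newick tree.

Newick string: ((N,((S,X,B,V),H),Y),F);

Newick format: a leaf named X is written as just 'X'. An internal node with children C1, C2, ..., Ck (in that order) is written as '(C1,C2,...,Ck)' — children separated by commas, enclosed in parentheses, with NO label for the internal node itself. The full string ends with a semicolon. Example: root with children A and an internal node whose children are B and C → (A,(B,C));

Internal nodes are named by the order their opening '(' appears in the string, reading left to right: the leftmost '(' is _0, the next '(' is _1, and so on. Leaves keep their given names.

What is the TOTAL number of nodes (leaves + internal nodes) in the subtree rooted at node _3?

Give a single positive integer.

Answer: 5

Derivation:
Newick: ((N,((S,X,B,V),H),Y),F);
Locate _3: it is the '(' at position 5 (the 4th '(' reading left to right).
Query: subtree rooted at _3
_3: subtree_size = 1 + 4
  S: subtree_size = 1 + 0
  X: subtree_size = 1 + 0
  B: subtree_size = 1 + 0
  V: subtree_size = 1 + 0
Total subtree size of _3: 5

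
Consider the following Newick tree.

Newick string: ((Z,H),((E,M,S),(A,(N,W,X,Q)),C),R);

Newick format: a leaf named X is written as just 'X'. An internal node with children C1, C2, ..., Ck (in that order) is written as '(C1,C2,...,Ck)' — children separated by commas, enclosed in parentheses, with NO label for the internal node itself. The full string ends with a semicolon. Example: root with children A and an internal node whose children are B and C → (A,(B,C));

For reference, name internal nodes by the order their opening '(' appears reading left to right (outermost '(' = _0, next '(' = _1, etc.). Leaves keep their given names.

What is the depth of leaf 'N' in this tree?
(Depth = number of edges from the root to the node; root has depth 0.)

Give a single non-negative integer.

Newick: ((Z,H),((E,M,S),(A,(N,W,X,Q)),C),R);
Naming internals by '(' encounter order: outermost '(' = _0, next = _1, ...
Query node: N
Path from root: _0 -> _2 -> _4 -> _5 -> N
Depth of N: 4 (number of edges from root)

Answer: 4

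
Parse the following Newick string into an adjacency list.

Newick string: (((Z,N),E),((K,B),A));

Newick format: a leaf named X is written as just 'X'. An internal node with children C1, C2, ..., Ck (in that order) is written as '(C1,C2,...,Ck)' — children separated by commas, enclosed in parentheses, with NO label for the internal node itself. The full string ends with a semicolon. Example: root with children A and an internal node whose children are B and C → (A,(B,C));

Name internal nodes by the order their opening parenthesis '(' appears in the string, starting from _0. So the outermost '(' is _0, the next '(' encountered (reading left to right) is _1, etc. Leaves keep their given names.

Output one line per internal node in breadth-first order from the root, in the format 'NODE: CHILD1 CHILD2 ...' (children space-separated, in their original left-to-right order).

Answer: _0: _1 _3
_1: _2 E
_3: _4 A
_2: Z N
_4: K B

Derivation:
Input: (((Z,N),E),((K,B),A));
Scanning left-to-right, naming '(' by encounter order:
  pos 0: '(' -> open internal node _0 (depth 1)
  pos 1: '(' -> open internal node _1 (depth 2)
  pos 2: '(' -> open internal node _2 (depth 3)
  pos 6: ')' -> close internal node _2 (now at depth 2)
  pos 9: ')' -> close internal node _1 (now at depth 1)
  pos 11: '(' -> open internal node _3 (depth 2)
  pos 12: '(' -> open internal node _4 (depth 3)
  pos 16: ')' -> close internal node _4 (now at depth 2)
  pos 19: ')' -> close internal node _3 (now at depth 1)
  pos 20: ')' -> close internal node _0 (now at depth 0)
Total internal nodes: 5
BFS adjacency from root:
  _0: _1 _3
  _1: _2 E
  _3: _4 A
  _2: Z N
  _4: K B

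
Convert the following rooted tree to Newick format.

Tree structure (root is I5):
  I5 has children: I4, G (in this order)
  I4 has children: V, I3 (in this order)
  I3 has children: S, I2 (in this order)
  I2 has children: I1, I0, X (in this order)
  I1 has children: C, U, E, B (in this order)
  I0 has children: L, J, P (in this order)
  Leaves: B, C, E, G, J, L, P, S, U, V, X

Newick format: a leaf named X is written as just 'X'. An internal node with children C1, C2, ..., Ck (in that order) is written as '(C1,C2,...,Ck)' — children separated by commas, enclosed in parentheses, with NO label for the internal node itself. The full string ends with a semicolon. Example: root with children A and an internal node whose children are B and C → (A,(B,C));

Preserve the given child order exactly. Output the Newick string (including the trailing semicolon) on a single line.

Answer: ((V,(S,((C,U,E,B),(L,J,P),X))),G);

Derivation:
internal I5 with children ['I4', 'G']
  internal I4 with children ['V', 'I3']
    leaf 'V' → 'V'
    internal I3 with children ['S', 'I2']
      leaf 'S' → 'S'
      internal I2 with children ['I1', 'I0', 'X']
        internal I1 with children ['C', 'U', 'E', 'B']
          leaf 'C' → 'C'
          leaf 'U' → 'U'
          leaf 'E' → 'E'
          leaf 'B' → 'B'
        → '(C,U,E,B)'
        internal I0 with children ['L', 'J', 'P']
          leaf 'L' → 'L'
          leaf 'J' → 'J'
          leaf 'P' → 'P'
        → '(L,J,P)'
        leaf 'X' → 'X'
      → '((C,U,E,B),(L,J,P),X)'
    → '(S,((C,U,E,B),(L,J,P),X))'
  → '(V,(S,((C,U,E,B),(L,J,P),X)))'
  leaf 'G' → 'G'
→ '((V,(S,((C,U,E,B),(L,J,P),X))),G)'
Final: ((V,(S,((C,U,E,B),(L,J,P),X))),G);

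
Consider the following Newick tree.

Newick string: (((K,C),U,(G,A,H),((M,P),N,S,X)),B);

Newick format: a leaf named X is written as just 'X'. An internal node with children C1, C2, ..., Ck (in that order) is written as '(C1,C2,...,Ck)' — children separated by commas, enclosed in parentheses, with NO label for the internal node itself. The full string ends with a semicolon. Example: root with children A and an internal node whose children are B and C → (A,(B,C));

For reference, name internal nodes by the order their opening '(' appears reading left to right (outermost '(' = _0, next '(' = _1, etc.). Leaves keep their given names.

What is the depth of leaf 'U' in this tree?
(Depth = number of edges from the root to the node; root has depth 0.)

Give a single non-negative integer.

Answer: 2

Derivation:
Newick: (((K,C),U,(G,A,H),((M,P),N,S,X)),B);
Naming internals by '(' encounter order: outermost '(' = _0, next = _1, ...
Query node: U
Path from root: _0 -> _1 -> U
Depth of U: 2 (number of edges from root)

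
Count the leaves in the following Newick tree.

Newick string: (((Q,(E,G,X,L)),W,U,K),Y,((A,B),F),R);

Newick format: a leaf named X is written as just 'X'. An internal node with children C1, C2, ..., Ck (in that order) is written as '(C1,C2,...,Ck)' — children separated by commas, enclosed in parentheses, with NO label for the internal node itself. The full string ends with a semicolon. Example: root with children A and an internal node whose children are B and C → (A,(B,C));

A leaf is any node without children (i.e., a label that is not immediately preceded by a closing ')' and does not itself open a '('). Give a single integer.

Answer: 13

Derivation:
Newick: (((Q,(E,G,X,L)),W,U,K),Y,((A,B),F),R);
Scan left-to-right; a leaf is any maximal label run not followed by '(':
  pos 3: leaf 'Q' → count = 1
  pos 6: leaf 'E' → count = 2
  pos 8: leaf 'G' → count = 3
  pos 10: leaf 'X' → count = 4
  pos 12: leaf 'L' → count = 5
  pos 16: leaf 'W' → count = 6
  pos 18: leaf 'U' → count = 7
  pos 20: leaf 'K' → count = 8
  pos 23: leaf 'Y' → count = 9
  pos 27: leaf 'A' → count = 10
  pos 29: leaf 'B' → count = 11
  pos 32: leaf 'F' → count = 12
  pos 35: leaf 'R' → count = 13
Total leaves: 13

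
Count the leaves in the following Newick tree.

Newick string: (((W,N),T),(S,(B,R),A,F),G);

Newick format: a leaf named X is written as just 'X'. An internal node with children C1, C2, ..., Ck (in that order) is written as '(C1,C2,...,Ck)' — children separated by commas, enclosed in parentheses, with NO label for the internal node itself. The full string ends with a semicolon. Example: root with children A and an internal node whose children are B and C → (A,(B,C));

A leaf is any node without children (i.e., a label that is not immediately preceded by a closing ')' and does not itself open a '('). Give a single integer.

Answer: 9

Derivation:
Newick: (((W,N),T),(S,(B,R),A,F),G);
Scan left-to-right; a leaf is any maximal label run not followed by '(':
  pos 3: leaf 'W' → count = 1
  pos 5: leaf 'N' → count = 2
  pos 8: leaf 'T' → count = 3
  pos 12: leaf 'S' → count = 4
  pos 15: leaf 'B' → count = 5
  pos 17: leaf 'R' → count = 6
  pos 20: leaf 'A' → count = 7
  pos 22: leaf 'F' → count = 8
  pos 25: leaf 'G' → count = 9
Total leaves: 9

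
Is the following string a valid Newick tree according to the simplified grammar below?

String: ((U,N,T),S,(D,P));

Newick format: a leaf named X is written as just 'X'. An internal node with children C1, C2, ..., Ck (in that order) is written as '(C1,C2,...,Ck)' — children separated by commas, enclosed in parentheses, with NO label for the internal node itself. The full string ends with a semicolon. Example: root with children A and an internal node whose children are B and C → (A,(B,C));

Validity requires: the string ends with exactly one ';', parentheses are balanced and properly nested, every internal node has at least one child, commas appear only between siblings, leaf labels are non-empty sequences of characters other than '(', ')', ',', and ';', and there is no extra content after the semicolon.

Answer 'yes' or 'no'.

Answer: yes

Derivation:
Input: ((U,N,T),S,(D,P));
Paren balance: 3 '(' vs 3 ')' OK
Ends with single ';': True
Full parse: OK
Valid: True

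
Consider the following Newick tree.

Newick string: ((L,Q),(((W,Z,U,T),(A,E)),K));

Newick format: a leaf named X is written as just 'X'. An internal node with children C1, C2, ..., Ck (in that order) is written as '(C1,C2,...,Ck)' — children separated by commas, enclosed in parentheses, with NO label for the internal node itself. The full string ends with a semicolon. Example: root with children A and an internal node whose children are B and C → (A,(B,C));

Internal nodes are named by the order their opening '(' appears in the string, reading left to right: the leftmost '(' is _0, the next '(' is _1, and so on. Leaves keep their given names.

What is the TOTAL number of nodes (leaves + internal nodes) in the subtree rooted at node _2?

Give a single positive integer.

Newick: ((L,Q),(((W,Z,U,T),(A,E)),K));
Locate _2: it is the '(' at position 7 (the 3rd '(' reading left to right).
Query: subtree rooted at _2
_2: subtree_size = 1 + 10
  _3: subtree_size = 1 + 8
    _4: subtree_size = 1 + 4
      W: subtree_size = 1 + 0
      Z: subtree_size = 1 + 0
      U: subtree_size = 1 + 0
      T: subtree_size = 1 + 0
    _5: subtree_size = 1 + 2
      A: subtree_size = 1 + 0
      E: subtree_size = 1 + 0
  K: subtree_size = 1 + 0
Total subtree size of _2: 11

Answer: 11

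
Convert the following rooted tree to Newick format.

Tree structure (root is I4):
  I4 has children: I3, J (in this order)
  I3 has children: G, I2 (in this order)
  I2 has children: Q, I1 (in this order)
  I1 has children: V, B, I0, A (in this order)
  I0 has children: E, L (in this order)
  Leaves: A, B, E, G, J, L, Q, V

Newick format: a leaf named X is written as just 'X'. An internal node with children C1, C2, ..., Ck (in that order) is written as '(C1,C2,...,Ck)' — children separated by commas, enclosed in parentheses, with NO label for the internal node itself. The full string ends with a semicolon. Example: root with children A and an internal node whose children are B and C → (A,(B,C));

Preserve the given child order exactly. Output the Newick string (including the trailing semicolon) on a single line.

internal I4 with children ['I3', 'J']
  internal I3 with children ['G', 'I2']
    leaf 'G' → 'G'
    internal I2 with children ['Q', 'I1']
      leaf 'Q' → 'Q'
      internal I1 with children ['V', 'B', 'I0', 'A']
        leaf 'V' → 'V'
        leaf 'B' → 'B'
        internal I0 with children ['E', 'L']
          leaf 'E' → 'E'
          leaf 'L' → 'L'
        → '(E,L)'
        leaf 'A' → 'A'
      → '(V,B,(E,L),A)'
    → '(Q,(V,B,(E,L),A))'
  → '(G,(Q,(V,B,(E,L),A)))'
  leaf 'J' → 'J'
→ '((G,(Q,(V,B,(E,L),A))),J)'
Final: ((G,(Q,(V,B,(E,L),A))),J);

Answer: ((G,(Q,(V,B,(E,L),A))),J);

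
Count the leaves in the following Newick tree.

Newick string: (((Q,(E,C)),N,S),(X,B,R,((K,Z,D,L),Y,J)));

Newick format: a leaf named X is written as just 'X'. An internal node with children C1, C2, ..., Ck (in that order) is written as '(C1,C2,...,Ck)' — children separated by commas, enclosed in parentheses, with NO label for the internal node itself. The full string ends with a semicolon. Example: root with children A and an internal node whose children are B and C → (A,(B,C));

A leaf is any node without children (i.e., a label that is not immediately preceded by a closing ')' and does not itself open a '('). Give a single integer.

Newick: (((Q,(E,C)),N,S),(X,B,R,((K,Z,D,L),Y,J)));
Scan left-to-right; a leaf is any maximal label run not followed by '(':
  pos 3: leaf 'Q' → count = 1
  pos 6: leaf 'E' → count = 2
  pos 8: leaf 'C' → count = 3
  pos 12: leaf 'N' → count = 4
  pos 14: leaf 'S' → count = 5
  pos 18: leaf 'X' → count = 6
  pos 20: leaf 'B' → count = 7
  pos 22: leaf 'R' → count = 8
  pos 26: leaf 'K' → count = 9
  pos 28: leaf 'Z' → count = 10
  pos 30: leaf 'D' → count = 11
  pos 32: leaf 'L' → count = 12
  pos 35: leaf 'Y' → count = 13
  pos 37: leaf 'J' → count = 14
Total leaves: 14

Answer: 14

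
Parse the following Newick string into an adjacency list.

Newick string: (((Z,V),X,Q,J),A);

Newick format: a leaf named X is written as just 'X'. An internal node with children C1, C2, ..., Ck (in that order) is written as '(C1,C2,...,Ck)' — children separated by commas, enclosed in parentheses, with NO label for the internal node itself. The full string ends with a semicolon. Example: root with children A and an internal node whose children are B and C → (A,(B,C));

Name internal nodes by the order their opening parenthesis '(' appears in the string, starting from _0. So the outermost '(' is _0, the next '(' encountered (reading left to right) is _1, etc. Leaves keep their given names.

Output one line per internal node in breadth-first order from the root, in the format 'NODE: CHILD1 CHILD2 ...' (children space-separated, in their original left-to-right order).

Input: (((Z,V),X,Q,J),A);
Scanning left-to-right, naming '(' by encounter order:
  pos 0: '(' -> open internal node _0 (depth 1)
  pos 1: '(' -> open internal node _1 (depth 2)
  pos 2: '(' -> open internal node _2 (depth 3)
  pos 6: ')' -> close internal node _2 (now at depth 2)
  pos 13: ')' -> close internal node _1 (now at depth 1)
  pos 16: ')' -> close internal node _0 (now at depth 0)
Total internal nodes: 3
BFS adjacency from root:
  _0: _1 A
  _1: _2 X Q J
  _2: Z V

Answer: _0: _1 A
_1: _2 X Q J
_2: Z V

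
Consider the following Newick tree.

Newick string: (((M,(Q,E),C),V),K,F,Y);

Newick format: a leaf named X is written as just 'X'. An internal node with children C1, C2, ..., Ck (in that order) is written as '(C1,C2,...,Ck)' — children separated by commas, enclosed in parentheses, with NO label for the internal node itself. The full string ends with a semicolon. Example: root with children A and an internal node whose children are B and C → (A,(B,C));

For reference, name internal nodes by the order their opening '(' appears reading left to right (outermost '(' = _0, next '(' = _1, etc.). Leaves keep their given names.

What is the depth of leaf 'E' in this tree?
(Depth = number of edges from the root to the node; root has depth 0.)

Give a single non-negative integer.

Newick: (((M,(Q,E),C),V),K,F,Y);
Naming internals by '(' encounter order: outermost '(' = _0, next = _1, ...
Query node: E
Path from root: _0 -> _1 -> _2 -> _3 -> E
Depth of E: 4 (number of edges from root)

Answer: 4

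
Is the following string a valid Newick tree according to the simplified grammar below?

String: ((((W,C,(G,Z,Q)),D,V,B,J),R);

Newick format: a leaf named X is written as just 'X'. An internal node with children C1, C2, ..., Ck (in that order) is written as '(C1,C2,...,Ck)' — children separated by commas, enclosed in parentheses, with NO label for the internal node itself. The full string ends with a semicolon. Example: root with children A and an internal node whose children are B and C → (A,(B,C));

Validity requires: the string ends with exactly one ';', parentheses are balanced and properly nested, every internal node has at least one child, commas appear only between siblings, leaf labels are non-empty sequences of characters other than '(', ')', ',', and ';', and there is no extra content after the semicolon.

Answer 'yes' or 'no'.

Answer: no

Derivation:
Input: ((((W,C,(G,Z,Q)),D,V,B,J),R);
Paren balance: 5 '(' vs 4 ')' MISMATCH
Ends with single ';': True
Full parse: FAILS (expected , or ) at pos 28)
Valid: False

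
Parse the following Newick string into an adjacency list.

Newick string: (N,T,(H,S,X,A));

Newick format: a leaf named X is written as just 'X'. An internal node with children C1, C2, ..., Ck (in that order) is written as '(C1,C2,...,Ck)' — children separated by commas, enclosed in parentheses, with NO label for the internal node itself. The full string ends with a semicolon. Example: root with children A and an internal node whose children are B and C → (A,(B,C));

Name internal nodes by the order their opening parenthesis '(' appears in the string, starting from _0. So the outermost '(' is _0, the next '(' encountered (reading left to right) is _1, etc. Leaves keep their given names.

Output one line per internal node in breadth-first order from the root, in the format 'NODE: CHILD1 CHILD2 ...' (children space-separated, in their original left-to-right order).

Input: (N,T,(H,S,X,A));
Scanning left-to-right, naming '(' by encounter order:
  pos 0: '(' -> open internal node _0 (depth 1)
  pos 5: '(' -> open internal node _1 (depth 2)
  pos 13: ')' -> close internal node _1 (now at depth 1)
  pos 14: ')' -> close internal node _0 (now at depth 0)
Total internal nodes: 2
BFS adjacency from root:
  _0: N T _1
  _1: H S X A

Answer: _0: N T _1
_1: H S X A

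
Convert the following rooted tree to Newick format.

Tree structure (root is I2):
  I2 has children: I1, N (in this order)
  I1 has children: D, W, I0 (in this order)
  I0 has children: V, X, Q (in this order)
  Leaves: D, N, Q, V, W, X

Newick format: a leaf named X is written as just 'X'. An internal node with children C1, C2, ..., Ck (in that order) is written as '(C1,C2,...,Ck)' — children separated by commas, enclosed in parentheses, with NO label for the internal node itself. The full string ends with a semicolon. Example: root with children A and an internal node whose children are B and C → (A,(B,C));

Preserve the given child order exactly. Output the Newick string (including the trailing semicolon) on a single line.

internal I2 with children ['I1', 'N']
  internal I1 with children ['D', 'W', 'I0']
    leaf 'D' → 'D'
    leaf 'W' → 'W'
    internal I0 with children ['V', 'X', 'Q']
      leaf 'V' → 'V'
      leaf 'X' → 'X'
      leaf 'Q' → 'Q'
    → '(V,X,Q)'
  → '(D,W,(V,X,Q))'
  leaf 'N' → 'N'
→ '((D,W,(V,X,Q)),N)'
Final: ((D,W,(V,X,Q)),N);

Answer: ((D,W,(V,X,Q)),N);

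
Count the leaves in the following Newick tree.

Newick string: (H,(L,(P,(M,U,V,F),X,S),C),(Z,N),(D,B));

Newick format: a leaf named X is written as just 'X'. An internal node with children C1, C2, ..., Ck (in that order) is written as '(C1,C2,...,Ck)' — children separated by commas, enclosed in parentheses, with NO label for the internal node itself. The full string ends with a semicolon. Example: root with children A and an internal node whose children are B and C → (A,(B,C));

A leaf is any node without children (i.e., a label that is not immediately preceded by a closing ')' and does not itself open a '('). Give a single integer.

Newick: (H,(L,(P,(M,U,V,F),X,S),C),(Z,N),(D,B));
Scan left-to-right; a leaf is any maximal label run not followed by '(':
  pos 1: leaf 'H' → count = 1
  pos 4: leaf 'L' → count = 2
  pos 7: leaf 'P' → count = 3
  pos 10: leaf 'M' → count = 4
  pos 12: leaf 'U' → count = 5
  pos 14: leaf 'V' → count = 6
  pos 16: leaf 'F' → count = 7
  pos 19: leaf 'X' → count = 8
  pos 21: leaf 'S' → count = 9
  pos 24: leaf 'C' → count = 10
  pos 28: leaf 'Z' → count = 11
  pos 30: leaf 'N' → count = 12
  pos 34: leaf 'D' → count = 13
  pos 36: leaf 'B' → count = 14
Total leaves: 14

Answer: 14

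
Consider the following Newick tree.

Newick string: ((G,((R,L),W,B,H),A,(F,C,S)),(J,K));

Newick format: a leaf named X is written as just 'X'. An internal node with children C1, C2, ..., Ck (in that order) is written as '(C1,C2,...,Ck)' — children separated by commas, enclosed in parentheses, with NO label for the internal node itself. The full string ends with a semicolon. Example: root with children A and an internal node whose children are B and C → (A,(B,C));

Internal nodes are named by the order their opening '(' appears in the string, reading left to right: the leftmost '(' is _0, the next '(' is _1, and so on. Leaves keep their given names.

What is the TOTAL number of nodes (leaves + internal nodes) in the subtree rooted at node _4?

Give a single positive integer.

Newick: ((G,((R,L),W,B,H),A,(F,C,S)),(J,K));
Locate _4: it is the '(' at position 20 (the 5th '(' reading left to right).
Query: subtree rooted at _4
_4: subtree_size = 1 + 3
  F: subtree_size = 1 + 0
  C: subtree_size = 1 + 0
  S: subtree_size = 1 + 0
Total subtree size of _4: 4

Answer: 4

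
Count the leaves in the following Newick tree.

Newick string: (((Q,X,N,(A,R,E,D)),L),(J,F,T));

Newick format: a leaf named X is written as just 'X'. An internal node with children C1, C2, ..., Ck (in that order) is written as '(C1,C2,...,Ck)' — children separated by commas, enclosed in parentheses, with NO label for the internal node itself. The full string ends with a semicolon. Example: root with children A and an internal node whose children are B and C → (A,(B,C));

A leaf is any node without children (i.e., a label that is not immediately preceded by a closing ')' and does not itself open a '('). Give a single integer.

Newick: (((Q,X,N,(A,R,E,D)),L),(J,F,T));
Scan left-to-right; a leaf is any maximal label run not followed by '(':
  pos 3: leaf 'Q' → count = 1
  pos 5: leaf 'X' → count = 2
  pos 7: leaf 'N' → count = 3
  pos 10: leaf 'A' → count = 4
  pos 12: leaf 'R' → count = 5
  pos 14: leaf 'E' → count = 6
  pos 16: leaf 'D' → count = 7
  pos 20: leaf 'L' → count = 8
  pos 24: leaf 'J' → count = 9
  pos 26: leaf 'F' → count = 10
  pos 28: leaf 'T' → count = 11
Total leaves: 11

Answer: 11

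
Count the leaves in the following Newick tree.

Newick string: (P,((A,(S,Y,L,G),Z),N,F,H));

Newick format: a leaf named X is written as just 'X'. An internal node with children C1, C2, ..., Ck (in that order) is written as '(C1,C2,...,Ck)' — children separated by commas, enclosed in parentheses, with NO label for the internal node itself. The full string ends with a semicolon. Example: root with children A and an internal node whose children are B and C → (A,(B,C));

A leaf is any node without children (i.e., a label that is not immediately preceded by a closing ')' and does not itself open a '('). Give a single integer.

Answer: 10

Derivation:
Newick: (P,((A,(S,Y,L,G),Z),N,F,H));
Scan left-to-right; a leaf is any maximal label run not followed by '(':
  pos 1: leaf 'P' → count = 1
  pos 5: leaf 'A' → count = 2
  pos 8: leaf 'S' → count = 3
  pos 10: leaf 'Y' → count = 4
  pos 12: leaf 'L' → count = 5
  pos 14: leaf 'G' → count = 6
  pos 17: leaf 'Z' → count = 7
  pos 20: leaf 'N' → count = 8
  pos 22: leaf 'F' → count = 9
  pos 24: leaf 'H' → count = 10
Total leaves: 10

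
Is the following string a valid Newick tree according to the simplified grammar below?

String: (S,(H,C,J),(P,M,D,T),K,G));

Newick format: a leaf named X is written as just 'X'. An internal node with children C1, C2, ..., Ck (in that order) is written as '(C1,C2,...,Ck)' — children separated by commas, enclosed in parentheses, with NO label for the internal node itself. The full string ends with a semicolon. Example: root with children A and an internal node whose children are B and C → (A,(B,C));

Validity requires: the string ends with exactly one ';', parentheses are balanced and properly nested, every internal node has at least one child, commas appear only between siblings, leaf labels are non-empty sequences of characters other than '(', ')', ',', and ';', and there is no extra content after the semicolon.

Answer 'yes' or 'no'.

Answer: no

Derivation:
Input: (S,(H,C,J),(P,M,D,T),K,G));
Paren balance: 3 '(' vs 4 ')' MISMATCH
Ends with single ';': True
Full parse: FAILS (extra content after tree at pos 25)
Valid: False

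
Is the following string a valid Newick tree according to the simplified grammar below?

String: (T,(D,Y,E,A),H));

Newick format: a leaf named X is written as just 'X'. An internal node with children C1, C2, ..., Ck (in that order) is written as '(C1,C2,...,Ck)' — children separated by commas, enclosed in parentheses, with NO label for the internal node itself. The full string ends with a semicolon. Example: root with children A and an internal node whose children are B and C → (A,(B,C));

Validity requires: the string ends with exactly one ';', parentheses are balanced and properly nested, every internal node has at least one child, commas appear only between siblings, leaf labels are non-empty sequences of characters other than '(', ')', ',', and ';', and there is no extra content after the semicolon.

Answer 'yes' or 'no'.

Input: (T,(D,Y,E,A),H));
Paren balance: 2 '(' vs 3 ')' MISMATCH
Ends with single ';': True
Full parse: FAILS (extra content after tree at pos 15)
Valid: False

Answer: no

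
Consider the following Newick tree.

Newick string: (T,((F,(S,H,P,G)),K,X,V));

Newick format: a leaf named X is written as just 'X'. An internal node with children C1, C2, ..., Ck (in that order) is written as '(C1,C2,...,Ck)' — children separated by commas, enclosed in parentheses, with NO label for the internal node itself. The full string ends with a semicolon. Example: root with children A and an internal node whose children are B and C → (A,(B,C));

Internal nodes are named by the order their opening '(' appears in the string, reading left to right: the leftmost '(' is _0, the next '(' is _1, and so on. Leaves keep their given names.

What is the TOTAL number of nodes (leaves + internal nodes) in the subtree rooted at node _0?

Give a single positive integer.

Answer: 13

Derivation:
Newick: (T,((F,(S,H,P,G)),K,X,V));
Locate _0: it is the '(' at position 0 (the 1st '(' reading left to right).
Query: subtree rooted at _0
_0: subtree_size = 1 + 12
  T: subtree_size = 1 + 0
  _1: subtree_size = 1 + 10
    _2: subtree_size = 1 + 6
      F: subtree_size = 1 + 0
      _3: subtree_size = 1 + 4
        S: subtree_size = 1 + 0
        H: subtree_size = 1 + 0
        P: subtree_size = 1 + 0
        G: subtree_size = 1 + 0
    K: subtree_size = 1 + 0
    X: subtree_size = 1 + 0
    V: subtree_size = 1 + 0
Total subtree size of _0: 13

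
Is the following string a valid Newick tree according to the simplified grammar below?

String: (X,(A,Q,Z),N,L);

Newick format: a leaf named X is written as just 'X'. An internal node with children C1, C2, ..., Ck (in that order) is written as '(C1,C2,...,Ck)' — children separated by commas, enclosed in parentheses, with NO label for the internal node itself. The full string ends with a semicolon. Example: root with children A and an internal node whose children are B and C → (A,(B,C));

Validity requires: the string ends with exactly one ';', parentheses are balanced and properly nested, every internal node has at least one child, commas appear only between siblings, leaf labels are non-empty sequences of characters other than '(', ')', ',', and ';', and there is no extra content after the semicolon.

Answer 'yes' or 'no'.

Input: (X,(A,Q,Z),N,L);
Paren balance: 2 '(' vs 2 ')' OK
Ends with single ';': True
Full parse: OK
Valid: True

Answer: yes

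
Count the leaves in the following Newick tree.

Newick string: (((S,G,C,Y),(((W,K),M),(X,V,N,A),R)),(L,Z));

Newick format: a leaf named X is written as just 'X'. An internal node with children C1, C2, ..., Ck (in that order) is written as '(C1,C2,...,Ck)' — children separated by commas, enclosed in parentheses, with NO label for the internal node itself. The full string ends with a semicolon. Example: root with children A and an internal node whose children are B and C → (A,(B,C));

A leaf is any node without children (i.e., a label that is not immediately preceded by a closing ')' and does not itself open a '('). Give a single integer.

Answer: 14

Derivation:
Newick: (((S,G,C,Y),(((W,K),M),(X,V,N,A),R)),(L,Z));
Scan left-to-right; a leaf is any maximal label run not followed by '(':
  pos 3: leaf 'S' → count = 1
  pos 5: leaf 'G' → count = 2
  pos 7: leaf 'C' → count = 3
  pos 9: leaf 'Y' → count = 4
  pos 15: leaf 'W' → count = 5
  pos 17: leaf 'K' → count = 6
  pos 20: leaf 'M' → count = 7
  pos 24: leaf 'X' → count = 8
  pos 26: leaf 'V' → count = 9
  pos 28: leaf 'N' → count = 10
  pos 30: leaf 'A' → count = 11
  pos 33: leaf 'R' → count = 12
  pos 38: leaf 'L' → count = 13
  pos 40: leaf 'Z' → count = 14
Total leaves: 14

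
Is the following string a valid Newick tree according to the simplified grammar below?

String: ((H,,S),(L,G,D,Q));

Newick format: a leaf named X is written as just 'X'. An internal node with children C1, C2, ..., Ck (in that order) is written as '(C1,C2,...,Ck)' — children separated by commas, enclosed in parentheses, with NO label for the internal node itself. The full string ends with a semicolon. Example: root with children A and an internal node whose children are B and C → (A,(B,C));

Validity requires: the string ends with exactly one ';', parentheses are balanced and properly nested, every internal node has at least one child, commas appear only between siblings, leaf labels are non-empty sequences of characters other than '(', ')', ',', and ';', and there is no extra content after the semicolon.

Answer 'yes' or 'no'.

Input: ((H,,S),(L,G,D,Q));
Paren balance: 3 '(' vs 3 ')' OK
Ends with single ';': True
Full parse: FAILS (empty leaf label at pos 4)
Valid: False

Answer: no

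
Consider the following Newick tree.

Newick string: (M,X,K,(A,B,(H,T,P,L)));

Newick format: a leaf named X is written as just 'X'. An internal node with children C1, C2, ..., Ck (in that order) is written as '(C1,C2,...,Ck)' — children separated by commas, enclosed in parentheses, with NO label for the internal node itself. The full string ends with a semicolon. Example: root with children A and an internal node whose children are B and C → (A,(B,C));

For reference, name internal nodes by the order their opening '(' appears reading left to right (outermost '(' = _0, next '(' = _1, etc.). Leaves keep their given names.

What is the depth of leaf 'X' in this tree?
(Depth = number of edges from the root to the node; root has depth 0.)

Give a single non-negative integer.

Newick: (M,X,K,(A,B,(H,T,P,L)));
Naming internals by '(' encounter order: outermost '(' = _0, next = _1, ...
Query node: X
Path from root: _0 -> X
Depth of X: 1 (number of edges from root)

Answer: 1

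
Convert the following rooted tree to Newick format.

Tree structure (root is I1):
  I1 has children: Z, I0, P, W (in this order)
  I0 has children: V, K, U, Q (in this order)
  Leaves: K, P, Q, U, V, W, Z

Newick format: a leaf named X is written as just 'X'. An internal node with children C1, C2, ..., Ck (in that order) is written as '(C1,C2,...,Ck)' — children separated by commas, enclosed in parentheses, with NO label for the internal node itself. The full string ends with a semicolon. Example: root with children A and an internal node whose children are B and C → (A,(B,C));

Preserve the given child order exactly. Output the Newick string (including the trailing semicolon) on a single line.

internal I1 with children ['Z', 'I0', 'P', 'W']
  leaf 'Z' → 'Z'
  internal I0 with children ['V', 'K', 'U', 'Q']
    leaf 'V' → 'V'
    leaf 'K' → 'K'
    leaf 'U' → 'U'
    leaf 'Q' → 'Q'
  → '(V,K,U,Q)'
  leaf 'P' → 'P'
  leaf 'W' → 'W'
→ '(Z,(V,K,U,Q),P,W)'
Final: (Z,(V,K,U,Q),P,W);

Answer: (Z,(V,K,U,Q),P,W);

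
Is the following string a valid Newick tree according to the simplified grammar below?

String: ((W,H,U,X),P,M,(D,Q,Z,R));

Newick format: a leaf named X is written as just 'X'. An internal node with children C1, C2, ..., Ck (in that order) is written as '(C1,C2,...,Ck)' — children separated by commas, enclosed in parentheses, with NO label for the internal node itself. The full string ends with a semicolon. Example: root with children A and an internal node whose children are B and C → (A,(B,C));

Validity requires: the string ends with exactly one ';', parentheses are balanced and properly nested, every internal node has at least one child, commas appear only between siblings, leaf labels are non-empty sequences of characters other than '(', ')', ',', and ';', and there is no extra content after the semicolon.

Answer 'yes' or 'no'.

Answer: yes

Derivation:
Input: ((W,H,U,X),P,M,(D,Q,Z,R));
Paren balance: 3 '(' vs 3 ')' OK
Ends with single ';': True
Full parse: OK
Valid: True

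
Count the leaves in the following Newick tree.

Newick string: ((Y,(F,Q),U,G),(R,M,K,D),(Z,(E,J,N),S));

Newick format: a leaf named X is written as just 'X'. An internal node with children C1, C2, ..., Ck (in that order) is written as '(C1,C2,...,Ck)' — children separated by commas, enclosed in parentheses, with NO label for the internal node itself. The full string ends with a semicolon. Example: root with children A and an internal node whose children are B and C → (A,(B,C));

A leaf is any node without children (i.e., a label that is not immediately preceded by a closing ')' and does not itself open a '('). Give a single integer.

Newick: ((Y,(F,Q),U,G),(R,M,K,D),(Z,(E,J,N),S));
Scan left-to-right; a leaf is any maximal label run not followed by '(':
  pos 2: leaf 'Y' → count = 1
  pos 5: leaf 'F' → count = 2
  pos 7: leaf 'Q' → count = 3
  pos 10: leaf 'U' → count = 4
  pos 12: leaf 'G' → count = 5
  pos 16: leaf 'R' → count = 6
  pos 18: leaf 'M' → count = 7
  pos 20: leaf 'K' → count = 8
  pos 22: leaf 'D' → count = 9
  pos 26: leaf 'Z' → count = 10
  pos 29: leaf 'E' → count = 11
  pos 31: leaf 'J' → count = 12
  pos 33: leaf 'N' → count = 13
  pos 36: leaf 'S' → count = 14
Total leaves: 14

Answer: 14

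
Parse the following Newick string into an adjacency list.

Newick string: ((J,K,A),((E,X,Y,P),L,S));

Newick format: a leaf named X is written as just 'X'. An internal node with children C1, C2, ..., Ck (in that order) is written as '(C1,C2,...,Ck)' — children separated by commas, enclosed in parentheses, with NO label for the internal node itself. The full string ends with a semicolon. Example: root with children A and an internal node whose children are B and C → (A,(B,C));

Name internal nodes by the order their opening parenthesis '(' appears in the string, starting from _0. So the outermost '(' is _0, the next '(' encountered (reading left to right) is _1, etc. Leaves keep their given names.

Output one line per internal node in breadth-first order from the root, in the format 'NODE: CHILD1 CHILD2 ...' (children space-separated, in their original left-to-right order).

Input: ((J,K,A),((E,X,Y,P),L,S));
Scanning left-to-right, naming '(' by encounter order:
  pos 0: '(' -> open internal node _0 (depth 1)
  pos 1: '(' -> open internal node _1 (depth 2)
  pos 7: ')' -> close internal node _1 (now at depth 1)
  pos 9: '(' -> open internal node _2 (depth 2)
  pos 10: '(' -> open internal node _3 (depth 3)
  pos 18: ')' -> close internal node _3 (now at depth 2)
  pos 23: ')' -> close internal node _2 (now at depth 1)
  pos 24: ')' -> close internal node _0 (now at depth 0)
Total internal nodes: 4
BFS adjacency from root:
  _0: _1 _2
  _1: J K A
  _2: _3 L S
  _3: E X Y P

Answer: _0: _1 _2
_1: J K A
_2: _3 L S
_3: E X Y P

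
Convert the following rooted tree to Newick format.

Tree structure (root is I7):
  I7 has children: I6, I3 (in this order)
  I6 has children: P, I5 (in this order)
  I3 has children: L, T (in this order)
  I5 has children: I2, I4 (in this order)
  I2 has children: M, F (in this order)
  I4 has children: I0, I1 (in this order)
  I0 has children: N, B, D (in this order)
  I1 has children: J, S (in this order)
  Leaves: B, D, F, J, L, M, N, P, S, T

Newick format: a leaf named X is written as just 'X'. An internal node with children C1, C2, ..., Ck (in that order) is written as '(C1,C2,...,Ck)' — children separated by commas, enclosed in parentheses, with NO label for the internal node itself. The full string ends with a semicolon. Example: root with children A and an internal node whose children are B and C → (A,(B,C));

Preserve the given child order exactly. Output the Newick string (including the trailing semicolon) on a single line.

Answer: ((P,((M,F),((N,B,D),(J,S)))),(L,T));

Derivation:
internal I7 with children ['I6', 'I3']
  internal I6 with children ['P', 'I5']
    leaf 'P' → 'P'
    internal I5 with children ['I2', 'I4']
      internal I2 with children ['M', 'F']
        leaf 'M' → 'M'
        leaf 'F' → 'F'
      → '(M,F)'
      internal I4 with children ['I0', 'I1']
        internal I0 with children ['N', 'B', 'D']
          leaf 'N' → 'N'
          leaf 'B' → 'B'
          leaf 'D' → 'D'
        → '(N,B,D)'
        internal I1 with children ['J', 'S']
          leaf 'J' → 'J'
          leaf 'S' → 'S'
        → '(J,S)'
      → '((N,B,D),(J,S))'
    → '((M,F),((N,B,D),(J,S)))'
  → '(P,((M,F),((N,B,D),(J,S))))'
  internal I3 with children ['L', 'T']
    leaf 'L' → 'L'
    leaf 'T' → 'T'
  → '(L,T)'
→ '((P,((M,F),((N,B,D),(J,S)))),(L,T))'
Final: ((P,((M,F),((N,B,D),(J,S)))),(L,T));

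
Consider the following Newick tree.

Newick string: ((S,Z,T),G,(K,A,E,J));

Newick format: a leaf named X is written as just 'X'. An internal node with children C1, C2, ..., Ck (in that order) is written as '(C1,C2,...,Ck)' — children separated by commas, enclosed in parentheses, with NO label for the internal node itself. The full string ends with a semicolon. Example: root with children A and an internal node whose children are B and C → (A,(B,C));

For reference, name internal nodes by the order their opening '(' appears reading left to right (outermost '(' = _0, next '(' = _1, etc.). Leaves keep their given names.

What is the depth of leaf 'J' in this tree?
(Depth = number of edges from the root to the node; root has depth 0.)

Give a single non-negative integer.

Answer: 2

Derivation:
Newick: ((S,Z,T),G,(K,A,E,J));
Naming internals by '(' encounter order: outermost '(' = _0, next = _1, ...
Query node: J
Path from root: _0 -> _2 -> J
Depth of J: 2 (number of edges from root)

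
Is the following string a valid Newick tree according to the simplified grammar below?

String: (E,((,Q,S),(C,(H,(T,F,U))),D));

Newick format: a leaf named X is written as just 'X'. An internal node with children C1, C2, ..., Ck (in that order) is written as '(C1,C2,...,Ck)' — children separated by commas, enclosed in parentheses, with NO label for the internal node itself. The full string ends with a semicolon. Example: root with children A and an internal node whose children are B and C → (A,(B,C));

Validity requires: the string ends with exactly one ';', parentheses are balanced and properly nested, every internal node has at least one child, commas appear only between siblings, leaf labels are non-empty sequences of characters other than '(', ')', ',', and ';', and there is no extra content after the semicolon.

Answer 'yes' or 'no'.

Answer: no

Derivation:
Input: (E,((,Q,S),(C,(H,(T,F,U))),D));
Paren balance: 6 '(' vs 6 ')' OK
Ends with single ';': True
Full parse: FAILS (empty leaf label at pos 5)
Valid: False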